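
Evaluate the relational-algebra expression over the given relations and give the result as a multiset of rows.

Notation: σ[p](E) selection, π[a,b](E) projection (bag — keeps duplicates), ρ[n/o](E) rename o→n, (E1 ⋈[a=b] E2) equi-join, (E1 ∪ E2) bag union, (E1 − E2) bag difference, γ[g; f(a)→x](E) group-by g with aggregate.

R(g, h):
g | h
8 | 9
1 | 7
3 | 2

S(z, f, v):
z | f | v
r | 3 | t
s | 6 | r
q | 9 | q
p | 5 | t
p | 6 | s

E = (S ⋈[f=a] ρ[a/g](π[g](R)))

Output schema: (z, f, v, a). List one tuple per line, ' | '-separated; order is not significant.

Subexpression sizes:
  S → 5
  R → 3
  π[g](R) → 3
  ρ[a/g](π[g](R)) → 3
  (S ⋈[f=a] ρ[a/g](π[g](R))) → 1

== RESULT ==
z | f | v | a
r | 3 | t | 3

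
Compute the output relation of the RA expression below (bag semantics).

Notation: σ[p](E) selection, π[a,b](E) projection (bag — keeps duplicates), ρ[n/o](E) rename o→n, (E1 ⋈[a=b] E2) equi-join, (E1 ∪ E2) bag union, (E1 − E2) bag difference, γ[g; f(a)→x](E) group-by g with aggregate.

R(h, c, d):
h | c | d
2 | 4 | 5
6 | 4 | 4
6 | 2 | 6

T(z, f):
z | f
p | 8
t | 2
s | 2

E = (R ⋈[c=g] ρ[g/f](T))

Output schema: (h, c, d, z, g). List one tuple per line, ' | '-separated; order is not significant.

Per-node cardinality:
  R → 3
  T → 3
  ρ[g/f](T) → 3
  (R ⋈[c=g] ρ[g/f](T)) → 2

== RESULT ==
h | c | d | z | g
6 | 2 | 6 | s | 2
6 | 2 | 6 | t | 2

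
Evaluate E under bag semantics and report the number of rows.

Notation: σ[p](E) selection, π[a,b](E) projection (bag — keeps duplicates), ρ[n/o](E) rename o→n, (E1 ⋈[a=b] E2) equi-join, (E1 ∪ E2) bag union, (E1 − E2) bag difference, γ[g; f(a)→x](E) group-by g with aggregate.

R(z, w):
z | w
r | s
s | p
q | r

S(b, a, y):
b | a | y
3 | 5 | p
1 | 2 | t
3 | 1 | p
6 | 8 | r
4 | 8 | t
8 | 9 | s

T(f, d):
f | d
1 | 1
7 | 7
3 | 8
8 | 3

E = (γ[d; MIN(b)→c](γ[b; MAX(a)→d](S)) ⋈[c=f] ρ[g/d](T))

Stepwise |·|:
  S → 6
  γ[b; MAX(a)→d](S) → 5
  γ[d; MIN(b)→c](γ[b; MAX(a)→d](S)) → 4
  T → 4
  ρ[g/d](T) → 4
  (γ[d; MIN(b)→c](γ[b; MAX(a)→d](S)) ⋈[c=f] ρ[g/d](T)) → 3

|E| = 3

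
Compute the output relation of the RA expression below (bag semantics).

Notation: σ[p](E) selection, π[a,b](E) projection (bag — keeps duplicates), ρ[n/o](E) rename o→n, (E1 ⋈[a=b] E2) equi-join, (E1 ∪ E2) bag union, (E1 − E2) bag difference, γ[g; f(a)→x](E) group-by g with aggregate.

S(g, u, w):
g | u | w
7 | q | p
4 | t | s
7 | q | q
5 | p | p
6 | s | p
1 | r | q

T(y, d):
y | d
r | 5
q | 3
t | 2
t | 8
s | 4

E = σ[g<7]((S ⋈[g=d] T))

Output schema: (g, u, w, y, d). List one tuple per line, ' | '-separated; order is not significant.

Stepwise |·|:
  S → 6
  T → 5
  (S ⋈[g=d] T) → 2
  σ[g<7]((S ⋈[g=d] T)) → 2

== RESULT ==
g | u | w | y | d
4 | t | s | s | 4
5 | p | p | r | 5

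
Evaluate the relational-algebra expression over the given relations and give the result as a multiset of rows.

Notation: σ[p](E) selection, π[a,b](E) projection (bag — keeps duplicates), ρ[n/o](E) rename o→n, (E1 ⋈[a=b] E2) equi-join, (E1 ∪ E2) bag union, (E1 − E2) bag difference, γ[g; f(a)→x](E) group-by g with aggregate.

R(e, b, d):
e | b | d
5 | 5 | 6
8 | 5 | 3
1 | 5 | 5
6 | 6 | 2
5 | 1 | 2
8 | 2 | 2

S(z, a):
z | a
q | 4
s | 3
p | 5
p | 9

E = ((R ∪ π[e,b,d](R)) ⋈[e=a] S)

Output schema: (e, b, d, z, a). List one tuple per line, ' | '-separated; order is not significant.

Per-node cardinality:
  R → 6
  R → 6
  π[e,b,d](R) → 6
  (R ∪ π[e,b,d](R)) → 12
  S → 4
  ((R ∪ π[e,b,d](R)) ⋈[e=a] S) → 4

== RESULT ==
e | b | d | z | a
5 | 1 | 2 | p | 5
5 | 1 | 2 | p | 5
5 | 5 | 6 | p | 5
5 | 5 | 6 | p | 5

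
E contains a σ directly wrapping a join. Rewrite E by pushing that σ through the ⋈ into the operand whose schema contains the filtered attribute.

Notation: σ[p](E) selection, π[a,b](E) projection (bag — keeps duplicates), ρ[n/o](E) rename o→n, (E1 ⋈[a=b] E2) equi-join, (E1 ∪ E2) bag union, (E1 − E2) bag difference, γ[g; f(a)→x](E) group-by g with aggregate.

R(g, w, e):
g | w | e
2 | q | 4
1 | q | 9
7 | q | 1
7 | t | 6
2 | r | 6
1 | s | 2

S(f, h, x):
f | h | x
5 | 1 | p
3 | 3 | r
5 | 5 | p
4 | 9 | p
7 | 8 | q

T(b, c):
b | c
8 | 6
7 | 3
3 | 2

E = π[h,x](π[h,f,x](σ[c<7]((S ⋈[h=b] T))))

σ filters on c, owned by the right side.
E' = π[h,x](π[h,f,x]((S ⋈[h=b] σ[c<7](T))))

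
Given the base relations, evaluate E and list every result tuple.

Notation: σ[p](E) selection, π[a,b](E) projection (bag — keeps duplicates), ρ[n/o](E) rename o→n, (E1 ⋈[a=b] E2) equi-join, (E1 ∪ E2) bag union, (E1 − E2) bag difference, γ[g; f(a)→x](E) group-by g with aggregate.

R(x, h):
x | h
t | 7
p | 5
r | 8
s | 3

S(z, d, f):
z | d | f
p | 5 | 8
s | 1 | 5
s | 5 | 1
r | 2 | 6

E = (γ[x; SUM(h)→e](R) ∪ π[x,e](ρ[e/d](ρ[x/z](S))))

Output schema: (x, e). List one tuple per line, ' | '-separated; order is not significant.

Subexpression sizes:
  R → 4
  γ[x; SUM(h)→e](R) → 4
  S → 4
  ρ[x/z](S) → 4
  ρ[e/d](ρ[x/z](S)) → 4
  π[x,e](ρ[e/d](ρ[x/z](S))) → 4
  (γ[x; SUM(h)→e](R) ∪ π[x,e](ρ[e/d](ρ[x/z](S)))) → 8

== RESULT ==
x | e
p | 5
p | 5
r | 2
r | 8
s | 1
s | 3
s | 5
t | 7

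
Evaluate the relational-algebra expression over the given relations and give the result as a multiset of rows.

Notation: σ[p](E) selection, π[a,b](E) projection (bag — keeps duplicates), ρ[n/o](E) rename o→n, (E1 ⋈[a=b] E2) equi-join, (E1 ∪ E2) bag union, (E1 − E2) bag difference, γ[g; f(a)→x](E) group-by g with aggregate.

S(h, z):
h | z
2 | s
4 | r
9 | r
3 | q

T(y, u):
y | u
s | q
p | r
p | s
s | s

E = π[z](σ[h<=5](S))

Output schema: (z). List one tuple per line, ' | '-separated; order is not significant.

Stepwise |·|:
  S → 4
  σ[h<=5](S) → 3
  π[z](σ[h<=5](S)) → 3

== RESULT ==
z
q
r
s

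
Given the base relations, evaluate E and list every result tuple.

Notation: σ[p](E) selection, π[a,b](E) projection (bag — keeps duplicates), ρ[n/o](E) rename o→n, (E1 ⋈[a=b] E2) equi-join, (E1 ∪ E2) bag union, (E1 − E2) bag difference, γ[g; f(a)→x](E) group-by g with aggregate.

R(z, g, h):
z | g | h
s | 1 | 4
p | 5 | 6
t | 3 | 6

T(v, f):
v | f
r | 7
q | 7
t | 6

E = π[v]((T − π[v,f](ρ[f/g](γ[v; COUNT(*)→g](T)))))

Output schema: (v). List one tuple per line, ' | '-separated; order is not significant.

Subexpression sizes:
  T → 3
  T → 3
  γ[v; COUNT(*)→g](T) → 3
  ρ[f/g](γ[v; COUNT(*)→g](T)) → 3
  π[v,f](ρ[f/g](γ[v; COUNT(*)→g](T))) → 3
  (T − π[v,f](ρ[f/g](γ[v; COUNT(*)→g](T)))) → 3
  π[v]((T − π[v,f](ρ[f/g](γ[v; COUNT(*)→g](T))))) → 3

== RESULT ==
v
q
r
t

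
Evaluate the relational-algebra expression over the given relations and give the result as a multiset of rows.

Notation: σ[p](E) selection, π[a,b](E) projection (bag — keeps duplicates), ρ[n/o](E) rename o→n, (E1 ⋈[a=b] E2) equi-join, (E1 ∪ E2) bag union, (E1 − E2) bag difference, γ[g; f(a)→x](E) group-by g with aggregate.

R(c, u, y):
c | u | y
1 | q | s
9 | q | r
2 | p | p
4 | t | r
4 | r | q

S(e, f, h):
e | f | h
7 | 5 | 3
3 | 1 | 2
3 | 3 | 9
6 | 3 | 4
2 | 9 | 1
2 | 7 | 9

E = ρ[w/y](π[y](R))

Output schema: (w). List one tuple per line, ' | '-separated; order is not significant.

Per-node cardinality:
  R → 5
  π[y](R) → 5
  ρ[w/y](π[y](R)) → 5

== RESULT ==
w
p
q
r
r
s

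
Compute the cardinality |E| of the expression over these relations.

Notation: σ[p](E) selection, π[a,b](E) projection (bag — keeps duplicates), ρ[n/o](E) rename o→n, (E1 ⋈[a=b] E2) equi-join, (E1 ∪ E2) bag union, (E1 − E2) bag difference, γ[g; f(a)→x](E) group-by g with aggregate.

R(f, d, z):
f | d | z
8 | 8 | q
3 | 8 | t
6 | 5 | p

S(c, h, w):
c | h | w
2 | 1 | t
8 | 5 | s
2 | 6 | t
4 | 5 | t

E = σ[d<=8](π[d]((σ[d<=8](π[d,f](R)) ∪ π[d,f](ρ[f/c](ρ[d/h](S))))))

Stepwise |·|:
  R → 3
  π[d,f](R) → 3
  σ[d<=8](π[d,f](R)) → 3
  S → 4
  ρ[d/h](S) → 4
  ρ[f/c](ρ[d/h](S)) → 4
  π[d,f](ρ[f/c](ρ[d/h](S))) → 4
  (σ[d<=8](π[d,f](R)) ∪ π[d,f](ρ[f/c](ρ[d/h](S)))) → 7
  π[d]((σ[d<=8](π[d,f](R)) ∪ π[d,f](ρ[f/c](ρ[d/h](S))))) → 7
  σ[d<=8](π[d]((σ[d<=8](π[d,f](R)) ∪ π[d,f](ρ[f/c](ρ[d/h](S)))))) → 7

|E| = 7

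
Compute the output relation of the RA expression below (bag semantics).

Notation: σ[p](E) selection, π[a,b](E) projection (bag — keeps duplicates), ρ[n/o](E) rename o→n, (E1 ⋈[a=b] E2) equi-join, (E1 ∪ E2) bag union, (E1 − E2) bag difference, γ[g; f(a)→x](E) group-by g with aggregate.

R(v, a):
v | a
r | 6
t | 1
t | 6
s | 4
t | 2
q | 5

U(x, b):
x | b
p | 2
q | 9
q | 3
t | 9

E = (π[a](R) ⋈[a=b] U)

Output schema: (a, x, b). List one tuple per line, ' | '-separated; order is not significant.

Stepwise |·|:
  R → 6
  π[a](R) → 6
  U → 4
  (π[a](R) ⋈[a=b] U) → 1

== RESULT ==
a | x | b
2 | p | 2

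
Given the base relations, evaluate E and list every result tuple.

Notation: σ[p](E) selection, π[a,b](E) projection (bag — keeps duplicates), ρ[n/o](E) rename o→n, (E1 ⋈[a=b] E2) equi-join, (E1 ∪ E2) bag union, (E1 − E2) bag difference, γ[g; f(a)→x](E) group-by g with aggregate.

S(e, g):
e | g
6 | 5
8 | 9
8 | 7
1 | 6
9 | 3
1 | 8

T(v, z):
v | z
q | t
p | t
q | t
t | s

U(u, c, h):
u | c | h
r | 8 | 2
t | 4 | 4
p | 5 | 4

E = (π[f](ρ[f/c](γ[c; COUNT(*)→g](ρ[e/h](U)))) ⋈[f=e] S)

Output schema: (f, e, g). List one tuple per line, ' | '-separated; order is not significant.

Row counts bottom-up:
  U → 3
  ρ[e/h](U) → 3
  γ[c; COUNT(*)→g](ρ[e/h](U)) → 3
  ρ[f/c](γ[c; COUNT(*)→g](ρ[e/h](U))) → 3
  π[f](ρ[f/c](γ[c; COUNT(*)→g](ρ[e/h](U)))) → 3
  S → 6
  (π[f](ρ[f/c](γ[c; COUNT(*)→g](ρ[e/h](U)))) ⋈[f=e] S) → 2

== RESULT ==
f | e | g
8 | 8 | 7
8 | 8 | 9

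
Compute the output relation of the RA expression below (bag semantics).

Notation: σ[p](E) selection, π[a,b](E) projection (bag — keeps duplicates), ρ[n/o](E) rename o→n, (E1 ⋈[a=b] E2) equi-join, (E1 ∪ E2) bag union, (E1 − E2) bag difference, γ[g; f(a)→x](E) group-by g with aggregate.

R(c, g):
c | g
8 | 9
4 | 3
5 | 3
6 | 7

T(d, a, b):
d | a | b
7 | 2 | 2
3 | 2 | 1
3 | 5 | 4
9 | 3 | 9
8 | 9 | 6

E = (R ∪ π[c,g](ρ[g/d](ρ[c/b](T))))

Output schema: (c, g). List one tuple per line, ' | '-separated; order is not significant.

Row counts bottom-up:
  R → 4
  T → 5
  ρ[c/b](T) → 5
  ρ[g/d](ρ[c/b](T)) → 5
  π[c,g](ρ[g/d](ρ[c/b](T))) → 5
  (R ∪ π[c,g](ρ[g/d](ρ[c/b](T)))) → 9

== RESULT ==
c | g
1 | 3
2 | 7
4 | 3
4 | 3
5 | 3
6 | 7
6 | 8
8 | 9
9 | 9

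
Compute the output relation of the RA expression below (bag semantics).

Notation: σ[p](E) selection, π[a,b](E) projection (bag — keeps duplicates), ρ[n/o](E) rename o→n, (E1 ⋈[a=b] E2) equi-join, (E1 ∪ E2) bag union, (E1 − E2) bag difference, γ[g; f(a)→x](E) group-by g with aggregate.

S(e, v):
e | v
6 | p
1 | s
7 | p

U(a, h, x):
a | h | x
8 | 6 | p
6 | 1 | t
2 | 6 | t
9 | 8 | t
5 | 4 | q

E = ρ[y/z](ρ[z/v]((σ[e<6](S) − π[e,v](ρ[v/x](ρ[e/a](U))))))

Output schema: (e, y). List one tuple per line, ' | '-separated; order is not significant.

Per-node cardinality:
  S → 3
  σ[e<6](S) → 1
  U → 5
  ρ[e/a](U) → 5
  ρ[v/x](ρ[e/a](U)) → 5
  π[e,v](ρ[v/x](ρ[e/a](U))) → 5
  (σ[e<6](S) − π[e,v](ρ[v/x](ρ[e/a](U)))) → 1
  ρ[z/v]((σ[e<6](S) − π[e,v](ρ[v/x](ρ[e/a](U))))) → 1
  ρ[y/z](ρ[z/v]((σ[e<6](S) − π[e,v](ρ[v/x](ρ[e/a](U)))))) → 1

== RESULT ==
e | y
1 | s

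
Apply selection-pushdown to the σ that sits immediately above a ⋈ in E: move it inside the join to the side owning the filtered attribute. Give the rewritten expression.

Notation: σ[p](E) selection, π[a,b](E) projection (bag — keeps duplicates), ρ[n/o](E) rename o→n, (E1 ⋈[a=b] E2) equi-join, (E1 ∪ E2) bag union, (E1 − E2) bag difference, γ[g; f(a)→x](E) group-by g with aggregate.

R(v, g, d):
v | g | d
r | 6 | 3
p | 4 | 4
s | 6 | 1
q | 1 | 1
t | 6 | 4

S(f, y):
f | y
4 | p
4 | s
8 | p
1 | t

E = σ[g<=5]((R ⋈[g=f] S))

σ filters on g, owned by the left side.
E' = (σ[g<=5](R) ⋈[g=f] S)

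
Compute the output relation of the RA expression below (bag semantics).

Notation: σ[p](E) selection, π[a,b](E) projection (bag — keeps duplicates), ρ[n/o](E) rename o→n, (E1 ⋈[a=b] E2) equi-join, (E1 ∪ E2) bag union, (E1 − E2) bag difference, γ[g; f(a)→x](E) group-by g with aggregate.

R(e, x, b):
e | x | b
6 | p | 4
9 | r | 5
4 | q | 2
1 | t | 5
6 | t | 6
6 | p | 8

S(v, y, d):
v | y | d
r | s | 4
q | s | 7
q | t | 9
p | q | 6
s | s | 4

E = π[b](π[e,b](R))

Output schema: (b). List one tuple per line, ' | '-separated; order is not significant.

Subexpression sizes:
  R → 6
  π[e,b](R) → 6
  π[b](π[e,b](R)) → 6

== RESULT ==
b
2
4
5
5
6
8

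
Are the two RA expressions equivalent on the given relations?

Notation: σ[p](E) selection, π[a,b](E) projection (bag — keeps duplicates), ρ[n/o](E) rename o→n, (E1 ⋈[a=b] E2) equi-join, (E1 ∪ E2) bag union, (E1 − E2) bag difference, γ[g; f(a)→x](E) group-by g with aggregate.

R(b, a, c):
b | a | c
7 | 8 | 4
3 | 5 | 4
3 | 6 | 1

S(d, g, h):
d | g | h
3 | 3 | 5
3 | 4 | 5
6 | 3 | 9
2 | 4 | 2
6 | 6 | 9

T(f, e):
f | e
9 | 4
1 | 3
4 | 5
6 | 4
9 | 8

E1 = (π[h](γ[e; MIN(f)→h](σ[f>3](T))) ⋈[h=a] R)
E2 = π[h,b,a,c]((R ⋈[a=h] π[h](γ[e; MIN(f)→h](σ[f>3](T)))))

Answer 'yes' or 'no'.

E1 stepwise |·|:
  T → 5
  σ[f>3](T) → 4
  γ[e; MIN(f)→h](σ[f>3](T)) → 3
  π[h](γ[e; MIN(f)→h](σ[f>3](T))) → 3
  R → 3
  (π[h](γ[e; MIN(f)→h](σ[f>3](T))) ⋈[h=a] R) → 1
E2 stepwise |·|:
  R → 3
  T → 5
  σ[f>3](T) → 4
  γ[e; MIN(f)→h](σ[f>3](T)) → 3
  π[h](γ[e; MIN(f)→h](σ[f>3](T))) → 3
  (R ⋈[a=h] π[h](γ[e; MIN(f)→h](σ[f>3](T)))) → 1
  π[h,b,a,c]((R ⋈[a=h] π[h](γ[e; MIN(f)→h](σ[f>3](T))))) → 1

E1 and E2 produce the same multiset:
h | b | a | c
6 | 3 | 6 | 1

yes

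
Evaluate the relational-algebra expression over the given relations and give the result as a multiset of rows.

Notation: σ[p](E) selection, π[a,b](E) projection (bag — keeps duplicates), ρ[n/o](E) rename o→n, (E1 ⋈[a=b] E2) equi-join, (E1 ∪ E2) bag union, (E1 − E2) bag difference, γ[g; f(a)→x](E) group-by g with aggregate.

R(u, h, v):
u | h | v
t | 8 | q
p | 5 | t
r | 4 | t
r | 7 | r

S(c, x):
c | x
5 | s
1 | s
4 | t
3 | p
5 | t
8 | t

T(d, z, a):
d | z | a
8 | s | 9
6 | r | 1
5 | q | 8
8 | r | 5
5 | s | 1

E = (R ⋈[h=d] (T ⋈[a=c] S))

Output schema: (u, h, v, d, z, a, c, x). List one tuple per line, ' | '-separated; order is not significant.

Row counts bottom-up:
  R → 4
  T → 5
  S → 6
  (T ⋈[a=c] S) → 5
  (R ⋈[h=d] (T ⋈[a=c] S)) → 4

== RESULT ==
u | h | v | d | z | a | c | x
p | 5 | t | 5 | q | 8 | 8 | t
p | 5 | t | 5 | s | 1 | 1 | s
t | 8 | q | 8 | r | 5 | 5 | s
t | 8 | q | 8 | r | 5 | 5 | t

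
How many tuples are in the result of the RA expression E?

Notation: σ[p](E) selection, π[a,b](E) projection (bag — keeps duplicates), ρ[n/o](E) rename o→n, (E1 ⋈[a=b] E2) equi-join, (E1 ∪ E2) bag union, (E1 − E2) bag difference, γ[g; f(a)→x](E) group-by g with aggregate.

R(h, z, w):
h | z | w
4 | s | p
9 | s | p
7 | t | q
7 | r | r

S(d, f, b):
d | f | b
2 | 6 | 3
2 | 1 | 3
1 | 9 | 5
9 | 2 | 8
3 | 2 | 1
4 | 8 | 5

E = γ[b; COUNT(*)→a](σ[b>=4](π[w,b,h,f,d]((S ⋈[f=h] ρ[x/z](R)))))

Subexpression sizes:
  S → 6
  R → 4
  ρ[x/z](R) → 4
  (S ⋈[f=h] ρ[x/z](R)) → 1
  π[w,b,h,f,d]((S ⋈[f=h] ρ[x/z](R))) → 1
  σ[b>=4](π[w,b,h,f,d]((S ⋈[f=h] ρ[x/z](R)))) → 1
  γ[b; COUNT(*)→a](σ[b>=4](π[w,b,h,f,d]((S ⋈[f=h] ρ[x/z](R))))) → 1

|E| = 1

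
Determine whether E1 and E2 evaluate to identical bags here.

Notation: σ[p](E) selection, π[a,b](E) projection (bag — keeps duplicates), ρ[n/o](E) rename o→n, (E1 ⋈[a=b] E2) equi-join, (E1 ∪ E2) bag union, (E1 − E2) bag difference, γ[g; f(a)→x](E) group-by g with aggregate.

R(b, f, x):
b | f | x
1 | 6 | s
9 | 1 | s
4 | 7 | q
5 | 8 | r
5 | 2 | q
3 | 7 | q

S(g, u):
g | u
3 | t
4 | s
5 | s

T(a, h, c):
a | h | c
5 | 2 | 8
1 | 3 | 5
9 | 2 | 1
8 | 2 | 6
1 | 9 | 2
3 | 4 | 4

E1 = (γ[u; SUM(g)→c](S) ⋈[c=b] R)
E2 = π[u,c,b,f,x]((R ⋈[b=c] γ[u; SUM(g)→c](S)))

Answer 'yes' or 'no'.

E1 row counts bottom-up:
  S → 3
  γ[u; SUM(g)→c](S) → 2
  R → 6
  (γ[u; SUM(g)→c](S) ⋈[c=b] R) → 2
E2 row counts bottom-up:
  R → 6
  S → 3
  γ[u; SUM(g)→c](S) → 2
  (R ⋈[b=c] γ[u; SUM(g)→c](S)) → 2
  π[u,c,b,f,x]((R ⋈[b=c] γ[u; SUM(g)→c](S))) → 2

E1 and E2 produce the same multiset:
u | c | b | f | x
s | 9 | 9 | 1 | s
t | 3 | 3 | 7 | q

yes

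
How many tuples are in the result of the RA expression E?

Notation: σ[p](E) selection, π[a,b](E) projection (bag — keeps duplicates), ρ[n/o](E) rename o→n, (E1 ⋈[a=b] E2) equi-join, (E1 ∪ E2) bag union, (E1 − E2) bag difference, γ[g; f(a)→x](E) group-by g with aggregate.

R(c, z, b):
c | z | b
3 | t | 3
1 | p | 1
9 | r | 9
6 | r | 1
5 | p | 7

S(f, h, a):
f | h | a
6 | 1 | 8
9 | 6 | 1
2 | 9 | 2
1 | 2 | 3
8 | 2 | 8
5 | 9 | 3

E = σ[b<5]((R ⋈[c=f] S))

Stepwise |·|:
  R → 5
  S → 6
  (R ⋈[c=f] S) → 4
  σ[b<5]((R ⋈[c=f] S)) → 2

|E| = 2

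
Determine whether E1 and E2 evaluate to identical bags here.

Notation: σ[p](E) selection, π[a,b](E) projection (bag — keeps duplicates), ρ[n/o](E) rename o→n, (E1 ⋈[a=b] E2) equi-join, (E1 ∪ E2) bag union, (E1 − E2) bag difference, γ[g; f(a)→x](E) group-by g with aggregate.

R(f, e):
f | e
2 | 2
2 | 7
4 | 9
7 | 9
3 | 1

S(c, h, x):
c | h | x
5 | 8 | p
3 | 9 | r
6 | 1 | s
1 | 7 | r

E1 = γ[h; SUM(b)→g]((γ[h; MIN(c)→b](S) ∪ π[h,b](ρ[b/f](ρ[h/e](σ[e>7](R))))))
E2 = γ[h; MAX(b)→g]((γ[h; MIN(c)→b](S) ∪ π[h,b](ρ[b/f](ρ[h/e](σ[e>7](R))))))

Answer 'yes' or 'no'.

E1 stepwise |·|:
  S → 4
  γ[h; MIN(c)→b](S) → 4
  R → 5
  σ[e>7](R) → 2
  ρ[h/e](σ[e>7](R)) → 2
  ρ[b/f](ρ[h/e](σ[e>7](R))) → 2
  π[h,b](ρ[b/f](ρ[h/e](σ[e>7](R)))) → 2
  (γ[h; MIN(c)→b](S) ∪ π[h,b](ρ[b/f](ρ[h/e](σ[e>7](R))))) → 6
  γ[h; SUM(b)→g]((γ[h; MIN(c)→b](S) ∪ π[h,b](ρ[b/f](ρ[h/e](σ[e>7](R)))))) → 4
E2 stepwise |·|:
  S → 4
  γ[h; MIN(c)→b](S) → 4
  R → 5
  σ[e>7](R) → 2
  ρ[h/e](σ[e>7](R)) → 2
  ρ[b/f](ρ[h/e](σ[e>7](R))) → 2
  π[h,b](ρ[b/f](ρ[h/e](σ[e>7](R)))) → 2
  (γ[h; MIN(c)→b](S) ∪ π[h,b](ρ[b/f](ρ[h/e](σ[e>7](R))))) → 6
  γ[h; MAX(b)→g]((γ[h; MIN(c)→b](S) ∪ π[h,b](ρ[b/f](ρ[h/e](σ[e>7](R)))))) → 4

E1 result:
h | g
1 | 6
7 | 1
8 | 5
9 | 14
E2 result:
h | g
1 | 6
7 | 1
8 | 5
9 | 7
Witness: (9, 14) appears 1× in E1 but 0× in E2.

no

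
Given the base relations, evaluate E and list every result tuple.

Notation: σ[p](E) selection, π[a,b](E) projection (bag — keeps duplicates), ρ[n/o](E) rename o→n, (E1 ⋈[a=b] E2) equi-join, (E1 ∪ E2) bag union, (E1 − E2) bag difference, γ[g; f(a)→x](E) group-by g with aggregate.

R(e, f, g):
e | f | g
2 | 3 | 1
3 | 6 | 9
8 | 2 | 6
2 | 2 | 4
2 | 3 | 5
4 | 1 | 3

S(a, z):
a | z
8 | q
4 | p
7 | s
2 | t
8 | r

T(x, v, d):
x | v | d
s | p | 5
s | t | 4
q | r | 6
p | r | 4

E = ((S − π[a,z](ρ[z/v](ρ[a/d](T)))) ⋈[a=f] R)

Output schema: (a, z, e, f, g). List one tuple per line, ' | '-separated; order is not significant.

Per-node cardinality:
  S → 5
  T → 4
  ρ[a/d](T) → 4
  ρ[z/v](ρ[a/d](T)) → 4
  π[a,z](ρ[z/v](ρ[a/d](T))) → 4
  (S − π[a,z](ρ[z/v](ρ[a/d](T)))) → 5
  R → 6
  ((S − π[a,z](ρ[z/v](ρ[a/d](T)))) ⋈[a=f] R) → 2

== RESULT ==
a | z | e | f | g
2 | t | 2 | 2 | 4
2 | t | 8 | 2 | 6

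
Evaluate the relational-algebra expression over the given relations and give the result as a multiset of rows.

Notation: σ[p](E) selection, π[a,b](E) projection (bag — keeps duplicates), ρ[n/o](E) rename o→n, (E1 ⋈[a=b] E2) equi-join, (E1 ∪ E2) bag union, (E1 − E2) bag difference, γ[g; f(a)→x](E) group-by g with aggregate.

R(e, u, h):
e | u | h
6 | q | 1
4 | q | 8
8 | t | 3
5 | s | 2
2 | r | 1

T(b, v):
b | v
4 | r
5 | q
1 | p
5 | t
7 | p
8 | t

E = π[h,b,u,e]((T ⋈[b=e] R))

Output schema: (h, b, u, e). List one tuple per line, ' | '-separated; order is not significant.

Row counts bottom-up:
  T → 6
  R → 5
  (T ⋈[b=e] R) → 4
  π[h,b,u,e]((T ⋈[b=e] R)) → 4

== RESULT ==
h | b | u | e
2 | 5 | s | 5
2 | 5 | s | 5
3 | 8 | t | 8
8 | 4 | q | 4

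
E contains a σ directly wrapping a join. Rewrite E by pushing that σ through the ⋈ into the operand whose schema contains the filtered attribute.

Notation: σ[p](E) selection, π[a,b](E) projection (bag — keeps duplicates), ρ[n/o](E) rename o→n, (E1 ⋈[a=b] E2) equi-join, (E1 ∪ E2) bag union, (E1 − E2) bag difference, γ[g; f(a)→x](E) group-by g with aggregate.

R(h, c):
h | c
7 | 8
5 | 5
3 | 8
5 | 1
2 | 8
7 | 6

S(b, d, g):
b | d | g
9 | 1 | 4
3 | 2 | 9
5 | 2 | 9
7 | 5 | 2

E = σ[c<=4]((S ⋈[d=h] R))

σ filters on c, owned by the right side.
E' = (S ⋈[d=h] σ[c<=4](R))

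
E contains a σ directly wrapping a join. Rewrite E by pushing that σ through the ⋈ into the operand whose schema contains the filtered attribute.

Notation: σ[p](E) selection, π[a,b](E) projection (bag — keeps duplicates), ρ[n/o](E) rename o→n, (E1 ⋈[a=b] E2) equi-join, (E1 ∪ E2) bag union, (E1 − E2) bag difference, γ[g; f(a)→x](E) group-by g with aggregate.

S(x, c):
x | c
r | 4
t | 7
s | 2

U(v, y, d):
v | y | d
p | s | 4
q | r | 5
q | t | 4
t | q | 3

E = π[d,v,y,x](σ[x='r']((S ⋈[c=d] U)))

σ filters on x, owned by the left side.
E' = π[d,v,y,x]((σ[x='r'](S) ⋈[c=d] U))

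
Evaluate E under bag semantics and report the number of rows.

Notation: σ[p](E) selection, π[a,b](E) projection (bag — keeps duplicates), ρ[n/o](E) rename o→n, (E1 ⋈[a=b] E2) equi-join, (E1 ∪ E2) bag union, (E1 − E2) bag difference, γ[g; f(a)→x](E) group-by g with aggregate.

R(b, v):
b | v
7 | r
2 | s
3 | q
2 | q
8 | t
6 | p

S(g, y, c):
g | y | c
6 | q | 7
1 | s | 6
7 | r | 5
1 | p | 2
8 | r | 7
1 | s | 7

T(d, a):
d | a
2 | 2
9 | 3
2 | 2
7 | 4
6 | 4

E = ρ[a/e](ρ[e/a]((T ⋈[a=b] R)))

Row counts bottom-up:
  T → 5
  R → 6
  (T ⋈[a=b] R) → 5
  ρ[e/a]((T ⋈[a=b] R)) → 5
  ρ[a/e](ρ[e/a]((T ⋈[a=b] R))) → 5

|E| = 5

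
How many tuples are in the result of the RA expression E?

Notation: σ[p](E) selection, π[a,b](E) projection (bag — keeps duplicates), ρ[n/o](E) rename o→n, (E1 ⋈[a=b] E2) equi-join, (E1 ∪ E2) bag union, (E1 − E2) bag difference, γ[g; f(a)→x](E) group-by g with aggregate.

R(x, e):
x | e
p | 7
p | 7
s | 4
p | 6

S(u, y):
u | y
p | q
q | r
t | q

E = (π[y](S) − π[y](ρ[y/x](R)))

Subexpression sizes:
  S → 3
  π[y](S) → 3
  R → 4
  ρ[y/x](R) → 4
  π[y](ρ[y/x](R)) → 4
  (π[y](S) − π[y](ρ[y/x](R))) → 3

|E| = 3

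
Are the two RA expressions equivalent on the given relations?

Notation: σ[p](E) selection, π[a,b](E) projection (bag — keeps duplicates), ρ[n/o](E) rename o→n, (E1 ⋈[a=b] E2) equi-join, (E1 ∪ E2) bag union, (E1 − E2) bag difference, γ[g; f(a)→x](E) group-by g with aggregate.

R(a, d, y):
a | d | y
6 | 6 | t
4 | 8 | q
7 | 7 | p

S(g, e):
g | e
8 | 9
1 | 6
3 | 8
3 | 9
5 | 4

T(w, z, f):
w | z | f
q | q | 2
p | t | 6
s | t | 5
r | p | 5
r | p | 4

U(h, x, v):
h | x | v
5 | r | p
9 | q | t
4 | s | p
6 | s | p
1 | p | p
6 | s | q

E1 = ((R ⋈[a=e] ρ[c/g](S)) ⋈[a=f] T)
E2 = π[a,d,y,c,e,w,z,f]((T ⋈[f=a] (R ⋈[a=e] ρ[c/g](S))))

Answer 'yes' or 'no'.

E1 subexpression sizes:
  R → 3
  S → 5
  ρ[c/g](S) → 5
  (R ⋈[a=e] ρ[c/g](S)) → 2
  T → 5
  ((R ⋈[a=e] ρ[c/g](S)) ⋈[a=f] T) → 2
E2 subexpression sizes:
  T → 5
  R → 3
  S → 5
  ρ[c/g](S) → 5
  (R ⋈[a=e] ρ[c/g](S)) → 2
  (T ⋈[f=a] (R ⋈[a=e] ρ[c/g](S))) → 2
  π[a,d,y,c,e,w,z,f]((T ⋈[f=a] (R ⋈[a=e] ρ[c/g](S)))) → 2

E1 and E2 produce the same multiset:
a | d | y | c | e | w | z | f
4 | 8 | q | 5 | 4 | r | p | 4
6 | 6 | t | 1 | 6 | p | t | 6

yes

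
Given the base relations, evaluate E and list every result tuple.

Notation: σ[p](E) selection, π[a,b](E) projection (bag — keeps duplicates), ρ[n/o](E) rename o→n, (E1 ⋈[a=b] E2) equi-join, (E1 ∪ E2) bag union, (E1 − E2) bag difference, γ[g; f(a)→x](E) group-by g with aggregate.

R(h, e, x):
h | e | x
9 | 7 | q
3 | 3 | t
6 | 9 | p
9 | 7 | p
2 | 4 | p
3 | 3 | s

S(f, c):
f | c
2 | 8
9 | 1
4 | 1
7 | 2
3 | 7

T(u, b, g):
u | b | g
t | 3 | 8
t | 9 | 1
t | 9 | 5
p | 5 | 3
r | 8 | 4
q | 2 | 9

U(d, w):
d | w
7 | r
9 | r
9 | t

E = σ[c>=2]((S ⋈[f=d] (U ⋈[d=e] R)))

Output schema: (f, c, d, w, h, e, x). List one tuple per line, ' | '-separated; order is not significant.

Subexpression sizes:
  S → 5
  U → 3
  R → 6
  (U ⋈[d=e] R) → 4
  (S ⋈[f=d] (U ⋈[d=e] R)) → 4
  σ[c>=2]((S ⋈[f=d] (U ⋈[d=e] R))) → 2

== RESULT ==
f | c | d | w | h | e | x
7 | 2 | 7 | r | 9 | 7 | p
7 | 2 | 7 | r | 9 | 7 | q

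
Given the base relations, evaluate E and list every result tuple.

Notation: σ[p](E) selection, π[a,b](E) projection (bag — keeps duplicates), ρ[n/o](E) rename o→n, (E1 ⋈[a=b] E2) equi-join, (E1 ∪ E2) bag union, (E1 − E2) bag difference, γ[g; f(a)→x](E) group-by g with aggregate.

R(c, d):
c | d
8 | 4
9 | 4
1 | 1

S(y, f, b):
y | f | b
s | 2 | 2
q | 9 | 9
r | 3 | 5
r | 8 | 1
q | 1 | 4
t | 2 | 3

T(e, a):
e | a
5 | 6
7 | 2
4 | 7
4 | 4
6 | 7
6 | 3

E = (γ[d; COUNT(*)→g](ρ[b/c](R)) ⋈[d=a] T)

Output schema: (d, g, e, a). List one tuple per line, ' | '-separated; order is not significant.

Stepwise |·|:
  R → 3
  ρ[b/c](R) → 3
  γ[d; COUNT(*)→g](ρ[b/c](R)) → 2
  T → 6
  (γ[d; COUNT(*)→g](ρ[b/c](R)) ⋈[d=a] T) → 1

== RESULT ==
d | g | e | a
4 | 2 | 4 | 4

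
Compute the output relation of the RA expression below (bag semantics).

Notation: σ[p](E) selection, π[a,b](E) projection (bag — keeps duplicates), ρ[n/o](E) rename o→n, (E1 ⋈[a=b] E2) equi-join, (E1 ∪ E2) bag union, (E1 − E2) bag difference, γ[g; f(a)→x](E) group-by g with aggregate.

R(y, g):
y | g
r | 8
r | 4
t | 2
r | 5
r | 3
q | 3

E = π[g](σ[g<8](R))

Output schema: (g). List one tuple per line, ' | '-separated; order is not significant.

Subexpression sizes:
  R → 6
  σ[g<8](R) → 5
  π[g](σ[g<8](R)) → 5

== RESULT ==
g
2
3
3
4
5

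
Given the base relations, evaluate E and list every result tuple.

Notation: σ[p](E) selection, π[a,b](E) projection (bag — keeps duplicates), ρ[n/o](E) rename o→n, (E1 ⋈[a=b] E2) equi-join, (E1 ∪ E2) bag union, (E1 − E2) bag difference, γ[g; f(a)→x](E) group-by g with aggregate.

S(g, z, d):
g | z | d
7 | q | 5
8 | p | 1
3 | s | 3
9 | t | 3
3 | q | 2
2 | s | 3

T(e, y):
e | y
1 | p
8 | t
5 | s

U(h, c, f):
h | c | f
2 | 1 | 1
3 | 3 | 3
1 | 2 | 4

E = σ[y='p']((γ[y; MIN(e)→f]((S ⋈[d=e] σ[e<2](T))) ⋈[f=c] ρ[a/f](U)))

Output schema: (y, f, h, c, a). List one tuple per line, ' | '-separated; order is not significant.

Stepwise |·|:
  S → 6
  T → 3
  σ[e<2](T) → 1
  (S ⋈[d=e] σ[e<2](T)) → 1
  γ[y; MIN(e)→f]((S ⋈[d=e] σ[e<2](T))) → 1
  U → 3
  ρ[a/f](U) → 3
  (γ[y; MIN(e)→f]((S ⋈[d=e] σ[e<2](T))) ⋈[f=c] ρ[a/f](U)) → 1
  σ[y='p']((γ[y; MIN(e)→f]((S ⋈[d=e] σ[e<2](T))) ⋈[f=c] ρ[a/f](U))) → 1

== RESULT ==
y | f | h | c | a
p | 1 | 2 | 1 | 1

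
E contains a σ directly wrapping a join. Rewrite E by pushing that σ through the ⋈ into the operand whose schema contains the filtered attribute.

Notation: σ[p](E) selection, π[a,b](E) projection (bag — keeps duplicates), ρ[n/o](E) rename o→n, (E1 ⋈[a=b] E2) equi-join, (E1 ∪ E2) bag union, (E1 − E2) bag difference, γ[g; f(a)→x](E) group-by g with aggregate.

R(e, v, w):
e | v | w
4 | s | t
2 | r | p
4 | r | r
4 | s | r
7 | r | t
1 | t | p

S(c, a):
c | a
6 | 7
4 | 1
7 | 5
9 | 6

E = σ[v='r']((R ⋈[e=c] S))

σ filters on v, owned by the left side.
E' = (σ[v='r'](R) ⋈[e=c] S)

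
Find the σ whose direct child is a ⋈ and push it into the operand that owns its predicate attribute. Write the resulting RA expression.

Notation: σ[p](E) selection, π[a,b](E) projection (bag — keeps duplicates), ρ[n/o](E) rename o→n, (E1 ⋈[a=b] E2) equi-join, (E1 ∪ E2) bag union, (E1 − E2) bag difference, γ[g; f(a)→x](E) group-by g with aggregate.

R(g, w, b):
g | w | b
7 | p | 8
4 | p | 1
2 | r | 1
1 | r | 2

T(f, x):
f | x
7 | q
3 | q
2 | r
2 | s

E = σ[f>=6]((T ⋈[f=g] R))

σ filters on f, owned by the left side.
E' = (σ[f>=6](T) ⋈[f=g] R)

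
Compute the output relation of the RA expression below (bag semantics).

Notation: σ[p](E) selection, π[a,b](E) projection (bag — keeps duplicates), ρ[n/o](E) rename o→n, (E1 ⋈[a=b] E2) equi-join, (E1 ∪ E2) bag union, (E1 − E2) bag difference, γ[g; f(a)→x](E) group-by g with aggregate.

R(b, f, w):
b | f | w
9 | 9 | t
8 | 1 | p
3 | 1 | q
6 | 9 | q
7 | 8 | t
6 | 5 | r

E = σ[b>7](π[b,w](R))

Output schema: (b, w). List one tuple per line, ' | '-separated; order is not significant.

Subexpression sizes:
  R → 6
  π[b,w](R) → 6
  σ[b>7](π[b,w](R)) → 2

== RESULT ==
b | w
8 | p
9 | t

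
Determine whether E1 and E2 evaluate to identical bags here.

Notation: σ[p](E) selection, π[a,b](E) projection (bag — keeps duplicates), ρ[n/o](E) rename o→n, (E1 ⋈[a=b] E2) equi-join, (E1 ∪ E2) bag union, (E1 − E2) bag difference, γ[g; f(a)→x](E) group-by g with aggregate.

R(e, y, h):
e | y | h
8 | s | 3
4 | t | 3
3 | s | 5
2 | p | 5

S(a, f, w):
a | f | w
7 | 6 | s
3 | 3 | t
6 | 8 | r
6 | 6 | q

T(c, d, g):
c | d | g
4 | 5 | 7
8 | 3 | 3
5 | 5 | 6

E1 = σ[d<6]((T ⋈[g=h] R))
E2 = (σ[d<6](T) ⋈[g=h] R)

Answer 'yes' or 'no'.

E1 per-node cardinality:
  T → 3
  R → 4
  (T ⋈[g=h] R) → 2
  σ[d<6]((T ⋈[g=h] R)) → 2
E2 per-node cardinality:
  T → 3
  σ[d<6](T) → 3
  R → 4
  (σ[d<6](T) ⋈[g=h] R) → 2

E1 and E2 produce the same multiset:
c | d | g | e | y | h
8 | 3 | 3 | 4 | t | 3
8 | 3 | 3 | 8 | s | 3

yes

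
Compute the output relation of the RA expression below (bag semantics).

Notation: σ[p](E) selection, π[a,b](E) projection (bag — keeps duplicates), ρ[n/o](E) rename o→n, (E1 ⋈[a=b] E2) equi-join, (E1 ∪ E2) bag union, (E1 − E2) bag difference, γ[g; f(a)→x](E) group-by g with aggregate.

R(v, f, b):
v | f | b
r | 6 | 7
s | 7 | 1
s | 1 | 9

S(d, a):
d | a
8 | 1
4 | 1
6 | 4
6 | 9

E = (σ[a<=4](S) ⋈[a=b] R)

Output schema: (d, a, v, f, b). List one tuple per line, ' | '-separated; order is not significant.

Per-node cardinality:
  S → 4
  σ[a<=4](S) → 3
  R → 3
  (σ[a<=4](S) ⋈[a=b] R) → 2

== RESULT ==
d | a | v | f | b
4 | 1 | s | 7 | 1
8 | 1 | s | 7 | 1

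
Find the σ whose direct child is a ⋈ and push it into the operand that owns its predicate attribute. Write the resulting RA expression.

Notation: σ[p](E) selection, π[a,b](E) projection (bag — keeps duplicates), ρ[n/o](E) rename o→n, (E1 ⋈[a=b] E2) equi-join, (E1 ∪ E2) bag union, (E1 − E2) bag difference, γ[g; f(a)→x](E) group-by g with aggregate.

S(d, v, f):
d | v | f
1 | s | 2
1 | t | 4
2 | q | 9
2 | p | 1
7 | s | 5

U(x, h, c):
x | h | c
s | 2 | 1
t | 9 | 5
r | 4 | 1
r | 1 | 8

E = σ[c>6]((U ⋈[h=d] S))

σ filters on c, owned by the left side.
E' = (σ[c>6](U) ⋈[h=d] S)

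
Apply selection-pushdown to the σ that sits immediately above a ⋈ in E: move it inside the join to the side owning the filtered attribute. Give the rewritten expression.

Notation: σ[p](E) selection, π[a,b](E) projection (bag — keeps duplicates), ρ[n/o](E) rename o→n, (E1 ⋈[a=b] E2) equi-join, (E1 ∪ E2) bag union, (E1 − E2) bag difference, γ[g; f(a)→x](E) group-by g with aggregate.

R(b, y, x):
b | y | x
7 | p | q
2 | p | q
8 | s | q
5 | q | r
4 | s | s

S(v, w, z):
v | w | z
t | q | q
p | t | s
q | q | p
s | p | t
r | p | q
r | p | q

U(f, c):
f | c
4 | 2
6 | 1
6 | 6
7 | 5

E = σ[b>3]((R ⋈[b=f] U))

σ filters on b, owned by the left side.
E' = (σ[b>3](R) ⋈[b=f] U)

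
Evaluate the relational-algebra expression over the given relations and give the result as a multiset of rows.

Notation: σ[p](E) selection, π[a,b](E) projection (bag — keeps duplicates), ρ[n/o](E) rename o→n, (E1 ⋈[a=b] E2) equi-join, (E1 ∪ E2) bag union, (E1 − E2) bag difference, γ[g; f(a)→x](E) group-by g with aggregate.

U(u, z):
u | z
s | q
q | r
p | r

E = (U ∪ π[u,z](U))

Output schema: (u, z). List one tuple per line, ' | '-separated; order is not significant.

Row counts bottom-up:
  U → 3
  U → 3
  π[u,z](U) → 3
  (U ∪ π[u,z](U)) → 6

== RESULT ==
u | z
p | r
p | r
q | r
q | r
s | q
s | q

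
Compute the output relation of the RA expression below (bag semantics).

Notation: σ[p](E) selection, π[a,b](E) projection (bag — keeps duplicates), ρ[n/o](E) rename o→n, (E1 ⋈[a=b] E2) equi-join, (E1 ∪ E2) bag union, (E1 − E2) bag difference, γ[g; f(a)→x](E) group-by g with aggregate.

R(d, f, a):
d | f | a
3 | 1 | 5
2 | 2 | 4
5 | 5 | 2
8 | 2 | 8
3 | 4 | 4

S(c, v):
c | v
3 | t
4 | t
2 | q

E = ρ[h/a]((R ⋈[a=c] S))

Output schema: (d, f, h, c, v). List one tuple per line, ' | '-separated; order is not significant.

Per-node cardinality:
  R → 5
  S → 3
  (R ⋈[a=c] S) → 3
  ρ[h/a]((R ⋈[a=c] S)) → 3

== RESULT ==
d | f | h | c | v
2 | 2 | 4 | 4 | t
3 | 4 | 4 | 4 | t
5 | 5 | 2 | 2 | q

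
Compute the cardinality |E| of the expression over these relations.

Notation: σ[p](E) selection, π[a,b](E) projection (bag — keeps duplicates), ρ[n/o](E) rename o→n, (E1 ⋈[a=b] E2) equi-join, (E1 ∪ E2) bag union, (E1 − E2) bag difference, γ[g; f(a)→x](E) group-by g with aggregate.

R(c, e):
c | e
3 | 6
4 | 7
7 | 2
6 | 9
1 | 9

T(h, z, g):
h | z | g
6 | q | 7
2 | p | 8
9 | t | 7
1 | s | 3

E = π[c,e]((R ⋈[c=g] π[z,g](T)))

Row counts bottom-up:
  R → 5
  T → 4
  π[z,g](T) → 4
  (R ⋈[c=g] π[z,g](T)) → 3
  π[c,e]((R ⋈[c=g] π[z,g](T))) → 3

|E| = 3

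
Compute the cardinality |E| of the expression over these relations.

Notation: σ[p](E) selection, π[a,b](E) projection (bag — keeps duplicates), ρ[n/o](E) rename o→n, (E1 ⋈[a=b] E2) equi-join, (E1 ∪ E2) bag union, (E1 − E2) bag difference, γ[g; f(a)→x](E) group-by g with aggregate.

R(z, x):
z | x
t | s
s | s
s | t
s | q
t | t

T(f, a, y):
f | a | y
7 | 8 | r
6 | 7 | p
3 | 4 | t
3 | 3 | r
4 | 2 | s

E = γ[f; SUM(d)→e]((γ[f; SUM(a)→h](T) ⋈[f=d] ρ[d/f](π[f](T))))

Row counts bottom-up:
  T → 5
  γ[f; SUM(a)→h](T) → 4
  T → 5
  π[f](T) → 5
  ρ[d/f](π[f](T)) → 5
  (γ[f; SUM(a)→h](T) ⋈[f=d] ρ[d/f](π[f](T))) → 5
  γ[f; SUM(d)→e]((γ[f; SUM(a)→h](T) ⋈[f=d] ρ[d/f](π[f](T)))) → 4

|E| = 4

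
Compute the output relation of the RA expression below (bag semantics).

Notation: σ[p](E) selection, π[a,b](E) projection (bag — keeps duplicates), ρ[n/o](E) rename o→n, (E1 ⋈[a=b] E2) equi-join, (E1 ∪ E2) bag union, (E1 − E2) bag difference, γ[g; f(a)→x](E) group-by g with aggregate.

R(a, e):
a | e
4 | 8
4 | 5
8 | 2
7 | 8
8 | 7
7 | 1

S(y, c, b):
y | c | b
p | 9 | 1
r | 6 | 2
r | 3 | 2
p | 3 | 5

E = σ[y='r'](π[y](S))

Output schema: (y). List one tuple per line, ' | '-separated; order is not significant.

Subexpression sizes:
  S → 4
  π[y](S) → 4
  σ[y='r'](π[y](S)) → 2

== RESULT ==
y
r
r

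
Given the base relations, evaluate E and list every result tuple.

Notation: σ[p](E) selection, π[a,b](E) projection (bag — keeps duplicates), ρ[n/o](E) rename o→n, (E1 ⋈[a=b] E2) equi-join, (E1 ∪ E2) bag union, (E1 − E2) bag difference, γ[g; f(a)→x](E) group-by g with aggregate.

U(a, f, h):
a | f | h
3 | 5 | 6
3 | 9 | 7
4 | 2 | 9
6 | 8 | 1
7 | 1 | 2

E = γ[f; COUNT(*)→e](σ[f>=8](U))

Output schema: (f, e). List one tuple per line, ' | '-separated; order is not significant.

Stepwise |·|:
  U → 5
  σ[f>=8](U) → 2
  γ[f; COUNT(*)→e](σ[f>=8](U)) → 2

== RESULT ==
f | e
8 | 1
9 | 1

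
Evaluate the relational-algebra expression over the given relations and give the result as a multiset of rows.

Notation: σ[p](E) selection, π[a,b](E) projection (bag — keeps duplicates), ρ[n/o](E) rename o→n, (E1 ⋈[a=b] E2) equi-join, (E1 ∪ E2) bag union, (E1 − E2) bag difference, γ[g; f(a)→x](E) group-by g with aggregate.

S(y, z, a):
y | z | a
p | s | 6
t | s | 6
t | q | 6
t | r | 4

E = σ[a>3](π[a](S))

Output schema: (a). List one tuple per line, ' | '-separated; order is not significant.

Subexpression sizes:
  S → 4
  π[a](S) → 4
  σ[a>3](π[a](S)) → 4

== RESULT ==
a
4
6
6
6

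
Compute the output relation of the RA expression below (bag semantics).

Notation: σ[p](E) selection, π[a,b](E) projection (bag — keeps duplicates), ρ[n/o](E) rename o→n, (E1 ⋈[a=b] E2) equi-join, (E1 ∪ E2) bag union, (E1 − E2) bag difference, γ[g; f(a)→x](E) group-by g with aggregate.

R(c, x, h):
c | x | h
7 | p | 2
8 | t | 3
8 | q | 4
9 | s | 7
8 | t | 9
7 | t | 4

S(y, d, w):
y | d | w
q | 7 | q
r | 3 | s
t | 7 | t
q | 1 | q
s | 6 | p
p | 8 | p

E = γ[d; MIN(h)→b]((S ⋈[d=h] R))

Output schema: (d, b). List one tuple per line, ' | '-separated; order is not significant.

Per-node cardinality:
  S → 6
  R → 6
  (S ⋈[d=h] R) → 3
  γ[d; MIN(h)→b]((S ⋈[d=h] R)) → 2

== RESULT ==
d | b
3 | 3
7 | 7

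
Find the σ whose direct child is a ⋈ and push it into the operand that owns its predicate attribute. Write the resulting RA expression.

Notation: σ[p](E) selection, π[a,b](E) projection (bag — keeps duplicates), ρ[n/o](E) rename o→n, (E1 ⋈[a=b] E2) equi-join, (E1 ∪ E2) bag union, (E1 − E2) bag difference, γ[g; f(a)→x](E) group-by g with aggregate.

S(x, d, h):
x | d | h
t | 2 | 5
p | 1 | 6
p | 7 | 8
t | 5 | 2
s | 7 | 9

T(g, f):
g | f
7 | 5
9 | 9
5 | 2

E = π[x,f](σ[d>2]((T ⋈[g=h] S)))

σ filters on d, owned by the right side.
E' = π[x,f]((T ⋈[g=h] σ[d>2](S)))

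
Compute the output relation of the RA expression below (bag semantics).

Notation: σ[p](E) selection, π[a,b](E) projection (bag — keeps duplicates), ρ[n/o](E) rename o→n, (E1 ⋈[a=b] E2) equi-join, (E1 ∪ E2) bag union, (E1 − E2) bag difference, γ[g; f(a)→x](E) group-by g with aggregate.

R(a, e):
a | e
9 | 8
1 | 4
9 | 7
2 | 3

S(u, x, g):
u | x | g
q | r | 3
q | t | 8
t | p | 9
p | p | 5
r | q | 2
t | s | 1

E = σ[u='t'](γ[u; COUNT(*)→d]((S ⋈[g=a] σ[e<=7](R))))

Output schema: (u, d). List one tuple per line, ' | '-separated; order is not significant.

Stepwise |·|:
  S → 6
  R → 4
  σ[e<=7](R) → 3
  (S ⋈[g=a] σ[e<=7](R)) → 3
  γ[u; COUNT(*)→d]((S ⋈[g=a] σ[e<=7](R))) → 2
  σ[u='t'](γ[u; COUNT(*)→d]((S ⋈[g=a] σ[e<=7](R)))) → 1

== RESULT ==
u | d
t | 2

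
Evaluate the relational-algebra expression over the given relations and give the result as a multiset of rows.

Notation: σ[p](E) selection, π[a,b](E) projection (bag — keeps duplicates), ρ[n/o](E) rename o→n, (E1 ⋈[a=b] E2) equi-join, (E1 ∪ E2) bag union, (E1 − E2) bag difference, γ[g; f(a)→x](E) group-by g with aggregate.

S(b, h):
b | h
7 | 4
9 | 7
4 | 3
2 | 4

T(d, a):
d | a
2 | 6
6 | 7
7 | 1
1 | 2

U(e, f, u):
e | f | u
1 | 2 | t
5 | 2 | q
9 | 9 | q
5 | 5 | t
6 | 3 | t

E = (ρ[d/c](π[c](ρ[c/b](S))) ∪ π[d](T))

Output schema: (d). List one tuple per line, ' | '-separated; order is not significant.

Subexpression sizes:
  S → 4
  ρ[c/b](S) → 4
  π[c](ρ[c/b](S)) → 4
  ρ[d/c](π[c](ρ[c/b](S))) → 4
  T → 4
  π[d](T) → 4
  (ρ[d/c](π[c](ρ[c/b](S))) ∪ π[d](T)) → 8

== RESULT ==
d
1
2
2
4
6
7
7
9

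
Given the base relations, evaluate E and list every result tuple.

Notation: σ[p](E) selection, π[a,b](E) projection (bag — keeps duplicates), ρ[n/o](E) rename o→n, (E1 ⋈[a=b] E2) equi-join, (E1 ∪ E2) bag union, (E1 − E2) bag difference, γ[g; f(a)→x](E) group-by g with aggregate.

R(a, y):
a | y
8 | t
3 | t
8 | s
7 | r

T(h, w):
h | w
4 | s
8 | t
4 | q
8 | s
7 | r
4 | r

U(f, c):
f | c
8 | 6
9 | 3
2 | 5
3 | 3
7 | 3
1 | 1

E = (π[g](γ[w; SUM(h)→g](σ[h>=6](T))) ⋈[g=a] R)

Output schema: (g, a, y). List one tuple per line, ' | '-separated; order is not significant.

Row counts bottom-up:
  T → 6
  σ[h>=6](T) → 3
  γ[w; SUM(h)→g](σ[h>=6](T)) → 3
  π[g](γ[w; SUM(h)→g](σ[h>=6](T))) → 3
  R → 4
  (π[g](γ[w; SUM(h)→g](σ[h>=6](T))) ⋈[g=a] R) → 5

== RESULT ==
g | a | y
7 | 7 | r
8 | 8 | s
8 | 8 | s
8 | 8 | t
8 | 8 | t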